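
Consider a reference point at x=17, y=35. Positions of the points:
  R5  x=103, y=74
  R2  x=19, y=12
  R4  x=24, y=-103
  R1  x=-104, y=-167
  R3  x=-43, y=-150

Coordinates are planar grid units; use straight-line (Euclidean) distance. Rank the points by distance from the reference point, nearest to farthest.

R2, R5, R4, R3, R1

Distances from the reference point:
R2 x=19, y=12: 23.1
R5 x=103, y=74: 94.4
R4 x=24, y=-103: 138.2
R3 x=-43, y=-150: 194.5
R1 x=-104, y=-167: 235.5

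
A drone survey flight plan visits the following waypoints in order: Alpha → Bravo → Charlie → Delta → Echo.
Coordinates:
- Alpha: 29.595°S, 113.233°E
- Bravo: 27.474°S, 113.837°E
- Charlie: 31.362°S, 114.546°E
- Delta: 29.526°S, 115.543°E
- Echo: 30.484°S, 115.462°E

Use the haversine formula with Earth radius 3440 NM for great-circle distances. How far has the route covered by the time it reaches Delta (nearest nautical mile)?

Leg distances:
Alpha→Bravo: 131.3 NM  (cumulative 131.3 NM)
Bravo→Charlie: 236.4 NM  (cumulative 367.6 NM)
Charlie→Delta: 121.7 NM  (cumulative 489.3 NM)
Cumulative distance at Delta ≈ 489 NM.

489 NM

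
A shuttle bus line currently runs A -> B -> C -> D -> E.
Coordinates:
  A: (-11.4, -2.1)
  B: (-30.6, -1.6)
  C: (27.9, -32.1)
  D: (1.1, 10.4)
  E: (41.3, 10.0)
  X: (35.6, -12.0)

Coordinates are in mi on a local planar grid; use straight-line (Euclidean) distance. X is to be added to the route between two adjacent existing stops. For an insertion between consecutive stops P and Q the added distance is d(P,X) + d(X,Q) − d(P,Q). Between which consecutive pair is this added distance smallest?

between C and D

Added distance for inserting X between each consecutive pair:
A–B: 95.8 mi
B–C: 22.6 mi
C–D: 12.4 mi
D–E: 23.7 mi
Smallest added distance is 12.4 mi, inserting between C and D.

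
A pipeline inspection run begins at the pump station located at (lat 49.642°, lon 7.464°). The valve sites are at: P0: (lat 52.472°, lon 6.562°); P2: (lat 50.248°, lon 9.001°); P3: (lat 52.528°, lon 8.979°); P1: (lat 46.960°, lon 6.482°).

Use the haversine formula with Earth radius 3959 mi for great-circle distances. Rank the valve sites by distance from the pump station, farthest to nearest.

Distance from the pump station at (lat 49.642°, lon 7.464°) to each:
P3 (lat 52.528°, lon 8.979°): 210.0 mi
P0 (lat 52.472°, lon 6.562°): 199.4 mi
P1 (lat 46.960°, lon 6.482°): 190.7 mi
P2 (lat 50.248°, lon 9.001°): 80.1 mi

P3, P0, P1, P2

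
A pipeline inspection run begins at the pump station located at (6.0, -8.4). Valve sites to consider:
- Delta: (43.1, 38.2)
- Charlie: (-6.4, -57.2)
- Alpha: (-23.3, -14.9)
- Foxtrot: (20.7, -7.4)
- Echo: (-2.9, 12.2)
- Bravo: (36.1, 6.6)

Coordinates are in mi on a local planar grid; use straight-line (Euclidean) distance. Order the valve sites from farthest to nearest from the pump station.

Delta, Charlie, Bravo, Alpha, Echo, Foxtrot

Distance from the pump station at (6.0, -8.4) to each:
Delta (43.1, 38.2): 59.6 mi
Charlie (-6.4, -57.2): 50.4 mi
Bravo (36.1, 6.6): 33.6 mi
Alpha (-23.3, -14.9): 30.0 mi
Echo (-2.9, 12.2): 22.4 mi
Foxtrot (20.7, -7.4): 14.7 mi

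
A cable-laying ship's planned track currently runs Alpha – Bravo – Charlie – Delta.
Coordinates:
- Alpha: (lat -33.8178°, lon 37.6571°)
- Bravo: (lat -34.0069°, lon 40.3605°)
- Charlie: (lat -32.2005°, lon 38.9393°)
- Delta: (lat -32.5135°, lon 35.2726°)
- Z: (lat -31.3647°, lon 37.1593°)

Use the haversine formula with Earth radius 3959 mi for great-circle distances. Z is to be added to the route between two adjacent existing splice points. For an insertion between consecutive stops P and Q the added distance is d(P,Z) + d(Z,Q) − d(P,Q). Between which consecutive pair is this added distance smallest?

Added distance for inserting Z between each consecutive pair:
Alpha–Bravo: 277.1 mi
Bravo–Charlie: 230.7 mi
Charlie–Delta: 40.5 mi
Smallest added distance is 40.5 mi, inserting between Charlie and Delta.

between Charlie and Delta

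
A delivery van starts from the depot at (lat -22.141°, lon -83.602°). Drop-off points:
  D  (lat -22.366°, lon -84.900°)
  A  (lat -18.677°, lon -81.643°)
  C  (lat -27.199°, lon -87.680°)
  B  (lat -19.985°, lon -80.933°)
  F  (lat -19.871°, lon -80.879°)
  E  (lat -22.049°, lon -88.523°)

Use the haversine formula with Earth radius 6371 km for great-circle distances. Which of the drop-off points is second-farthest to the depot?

E

Distances from the depot ((lat -22.141°, lon -83.602°)):
C: 697.1 km
E: 507.1 km
A: 435.9 km
F: 378.9 km
B: 366.3 km
D: 135.9 km
The second-farthest is E at 507.1 km.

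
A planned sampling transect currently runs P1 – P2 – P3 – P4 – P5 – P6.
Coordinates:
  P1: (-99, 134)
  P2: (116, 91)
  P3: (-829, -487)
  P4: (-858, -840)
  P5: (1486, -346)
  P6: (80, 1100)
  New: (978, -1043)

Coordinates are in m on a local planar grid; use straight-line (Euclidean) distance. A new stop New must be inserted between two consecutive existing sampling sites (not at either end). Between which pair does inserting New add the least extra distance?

between P4 and P5

Added distance for inserting New between each consecutive pair:
P1–P2: 2800.6 m
P2–P3: 2207.3 m
P3–P4: 3383.6 m
P4–P5: 314.2 m
P5–P6: 1169.2 m
Smallest added distance is 314.2 m, inserting between P4 and P5.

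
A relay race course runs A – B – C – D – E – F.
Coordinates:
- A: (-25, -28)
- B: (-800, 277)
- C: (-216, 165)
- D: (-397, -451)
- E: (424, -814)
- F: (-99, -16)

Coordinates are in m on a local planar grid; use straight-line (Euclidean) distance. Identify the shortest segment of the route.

Leg distances:
A→B: 832.9 m
B→C: 594.6 m
C→D: 642.0 m
D→E: 897.7 m
E→F: 954.1 m
The shortest leg is B–C at 594.6 m.

B–C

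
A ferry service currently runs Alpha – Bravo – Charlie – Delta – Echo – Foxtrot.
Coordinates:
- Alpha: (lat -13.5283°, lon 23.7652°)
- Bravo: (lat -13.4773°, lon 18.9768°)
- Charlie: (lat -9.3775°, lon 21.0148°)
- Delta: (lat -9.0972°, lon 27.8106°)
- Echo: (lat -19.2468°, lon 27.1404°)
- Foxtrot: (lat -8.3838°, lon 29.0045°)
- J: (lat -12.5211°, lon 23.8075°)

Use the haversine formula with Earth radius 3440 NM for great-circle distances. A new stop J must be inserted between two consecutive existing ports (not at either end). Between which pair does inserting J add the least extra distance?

Added distance for inserting J between each consecutive pair:
Alpha–Bravo: 69.3 NM
Bravo–Charlie: 265.0 NM
Charlie–Delta: 160.4 NM
Delta–Echo: 149.7 NM
Echo–Foxtrot: 180.8 NM
Smallest added distance is 69.3 NM, inserting between Alpha and Bravo.

between Alpha and Bravo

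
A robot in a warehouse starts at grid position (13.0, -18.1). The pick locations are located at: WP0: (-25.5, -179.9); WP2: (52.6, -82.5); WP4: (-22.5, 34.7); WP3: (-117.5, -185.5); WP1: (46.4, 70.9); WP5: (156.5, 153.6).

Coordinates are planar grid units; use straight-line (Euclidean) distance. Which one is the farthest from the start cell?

WP5

Distance to each, sorted:
WP5: 223.8
WP3: 212.3
WP0: 166.3
WP1: 95.1
WP2: 75.6
WP4: 63.6
The farthest is WP5 at 223.8.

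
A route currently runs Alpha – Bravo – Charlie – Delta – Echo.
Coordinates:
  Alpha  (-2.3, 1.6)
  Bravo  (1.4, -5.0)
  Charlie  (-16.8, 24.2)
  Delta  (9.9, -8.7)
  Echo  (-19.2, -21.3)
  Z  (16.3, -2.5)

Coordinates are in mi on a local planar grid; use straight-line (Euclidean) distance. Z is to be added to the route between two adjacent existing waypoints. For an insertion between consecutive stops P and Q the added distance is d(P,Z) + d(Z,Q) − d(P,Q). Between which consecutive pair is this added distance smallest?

between Charlie and Delta

Added distance for inserting Z between each consecutive pair:
Alpha–Bravo: 26.6 mi
Bravo–Charlie: 23.2 mi
Charlie–Delta: 9.1 mi
Delta–Echo: 17.4 mi
Smallest added distance is 9.1 mi, inserting between Charlie and Delta.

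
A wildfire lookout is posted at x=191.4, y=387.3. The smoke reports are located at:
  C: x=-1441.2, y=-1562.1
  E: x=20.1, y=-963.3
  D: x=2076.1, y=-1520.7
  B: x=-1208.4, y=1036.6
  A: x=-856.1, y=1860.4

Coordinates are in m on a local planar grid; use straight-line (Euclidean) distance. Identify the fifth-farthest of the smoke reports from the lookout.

E

Distance to each, sorted:
D: 2681.9 m
C: 2542.7 m
A: 1807.6 m
B: 1543.1 m
E: 1361.4 m
The fifth-farthest is E at 1361.4 m.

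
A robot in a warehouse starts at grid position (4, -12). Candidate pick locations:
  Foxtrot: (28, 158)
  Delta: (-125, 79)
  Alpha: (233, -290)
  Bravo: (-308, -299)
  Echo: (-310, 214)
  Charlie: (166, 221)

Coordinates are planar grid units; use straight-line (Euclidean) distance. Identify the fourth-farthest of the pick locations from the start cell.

Charlie

Distance to each, sorted:
Bravo: 423.9
Echo: 386.9
Alpha: 360.2
Charlie: 283.8
Foxtrot: 171.7
Delta: 157.9
The fourth-farthest is Charlie at 283.8.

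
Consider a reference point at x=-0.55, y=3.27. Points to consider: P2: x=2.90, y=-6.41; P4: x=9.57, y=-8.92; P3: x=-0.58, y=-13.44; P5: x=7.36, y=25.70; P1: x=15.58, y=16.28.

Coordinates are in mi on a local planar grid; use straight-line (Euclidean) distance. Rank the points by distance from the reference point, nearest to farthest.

Computing each straight-line distance from x=-0.55, y=3.27:
P2 x=2.90, y=-6.41: 10.3 mi
P4 x=9.57, y=-8.92: 15.8 mi
P3 x=-0.58, y=-13.44: 16.7 mi
P1 x=15.58, y=16.28: 20.7 mi
P5 x=7.36, y=25.70: 23.8 mi

P2, P4, P3, P1, P5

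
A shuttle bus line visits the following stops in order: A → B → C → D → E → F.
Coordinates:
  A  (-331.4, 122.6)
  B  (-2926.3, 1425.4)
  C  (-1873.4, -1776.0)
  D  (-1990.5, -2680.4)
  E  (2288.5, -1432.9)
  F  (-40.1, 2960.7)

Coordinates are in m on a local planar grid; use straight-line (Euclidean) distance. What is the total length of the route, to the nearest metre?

16615 m

Leg distances:
A→B: 2903.6 m  (cumulative 2903.6 m)
B→C: 3370.1 m  (cumulative 6273.7 m)
C→D: 911.9 m  (cumulative 7185.6 m)
D→E: 4457.1 m  (cumulative 11642.8 m)
E→F: 4972.5 m  (cumulative 16615.3 m)
Total route length ≈ 16615 m.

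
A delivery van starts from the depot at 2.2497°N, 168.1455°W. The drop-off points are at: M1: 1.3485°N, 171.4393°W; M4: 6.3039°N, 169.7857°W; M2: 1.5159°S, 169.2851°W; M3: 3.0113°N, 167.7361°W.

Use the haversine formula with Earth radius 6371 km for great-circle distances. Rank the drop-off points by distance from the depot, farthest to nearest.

Computing each great-circle distance from 2.2497°N, 168.1455°W:
M4 6.3039°N, 169.7857°W: 486.1 km
M2 1.5159°S, 169.2851°W: 437.5 km
M1 1.3485°N, 171.4393°W: 379.5 km
M3 3.0113°N, 167.7361°W: 96.1 km

M4, M2, M1, M3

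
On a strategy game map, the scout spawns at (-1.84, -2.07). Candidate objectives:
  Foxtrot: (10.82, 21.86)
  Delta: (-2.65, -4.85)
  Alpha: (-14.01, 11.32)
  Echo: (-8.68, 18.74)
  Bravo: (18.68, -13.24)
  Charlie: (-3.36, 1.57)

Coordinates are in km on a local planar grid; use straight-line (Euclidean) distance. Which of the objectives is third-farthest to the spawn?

Echo

Distances from the spawn ((-1.84, -2.07)):
Foxtrot: 27.1 km
Bravo: 23.4 km
Echo: 21.9 km
Alpha: 18.1 km
Charlie: 3.9 km
Delta: 2.9 km
The third-farthest is Echo at 21.9 km.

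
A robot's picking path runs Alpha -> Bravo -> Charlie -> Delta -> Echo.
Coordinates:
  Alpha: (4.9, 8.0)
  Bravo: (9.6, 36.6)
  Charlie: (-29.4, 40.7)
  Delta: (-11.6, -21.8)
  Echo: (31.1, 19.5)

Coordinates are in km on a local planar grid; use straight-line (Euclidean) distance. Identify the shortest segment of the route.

Alpha–Bravo

Leg distances:
Alpha→Bravo: 29.0 km
Bravo→Charlie: 39.2 km
Charlie→Delta: 65.0 km
Delta→Echo: 59.4 km
The shortest leg is Alpha–Bravo at 29.0 km.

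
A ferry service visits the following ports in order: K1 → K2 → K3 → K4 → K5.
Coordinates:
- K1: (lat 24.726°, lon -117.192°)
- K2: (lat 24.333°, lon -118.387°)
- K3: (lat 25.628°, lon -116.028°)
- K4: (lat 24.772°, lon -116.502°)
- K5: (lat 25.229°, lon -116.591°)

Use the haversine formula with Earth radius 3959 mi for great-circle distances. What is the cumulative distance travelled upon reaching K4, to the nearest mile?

319 mi

Leg distances:
K1→K2: 79.9 mi  (cumulative 79.9 mi)
K2→K3: 172.7 mi  (cumulative 252.6 mi)
K3→K4: 66.2 mi  (cumulative 318.8 mi)
Cumulative distance at K4 ≈ 319 mi.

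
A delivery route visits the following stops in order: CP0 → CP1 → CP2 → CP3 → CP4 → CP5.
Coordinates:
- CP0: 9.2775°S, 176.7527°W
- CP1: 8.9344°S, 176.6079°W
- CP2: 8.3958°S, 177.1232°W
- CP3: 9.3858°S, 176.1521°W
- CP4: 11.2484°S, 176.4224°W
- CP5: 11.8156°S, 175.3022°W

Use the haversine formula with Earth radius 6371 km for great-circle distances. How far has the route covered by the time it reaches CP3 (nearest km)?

Leg distances:
CP0→CP1: 41.3 km  (cumulative 41.3 km)
CP1→CP2: 82.4 km  (cumulative 123.8 km)
CP2→CP3: 153.3 km  (cumulative 277.1 km)
Cumulative distance at CP3 ≈ 277 km.

277 km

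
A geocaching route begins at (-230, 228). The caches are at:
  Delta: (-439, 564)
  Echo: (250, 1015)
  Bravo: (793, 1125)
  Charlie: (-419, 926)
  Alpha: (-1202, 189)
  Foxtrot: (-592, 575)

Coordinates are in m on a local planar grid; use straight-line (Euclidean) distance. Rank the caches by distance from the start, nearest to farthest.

Delta, Foxtrot, Charlie, Echo, Alpha, Bravo

Computing each straight-line distance from (-230, 228):
Delta (-439, 564): 395.7 m
Foxtrot (-592, 575): 501.5 m
Charlie (-419, 926): 723.1 m
Echo (250, 1015): 921.8 m
Alpha (-1202, 189): 972.8 m
Bravo (793, 1125): 1360.6 m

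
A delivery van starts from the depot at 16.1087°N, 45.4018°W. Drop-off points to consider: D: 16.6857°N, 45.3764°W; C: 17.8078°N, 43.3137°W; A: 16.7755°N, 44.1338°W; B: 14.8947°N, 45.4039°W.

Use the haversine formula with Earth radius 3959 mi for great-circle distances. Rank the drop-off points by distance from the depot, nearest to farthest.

D, B, A, C

Distance from the depot at 16.1087°N, 45.4018°W to each:
D 16.6857°N, 45.3764°W: 39.9 mi
B 14.8947°N, 45.4039°W: 83.9 mi
A 16.7755°N, 44.1338°W: 95.8 mi
C 17.8078°N, 43.3137°W: 181.2 mi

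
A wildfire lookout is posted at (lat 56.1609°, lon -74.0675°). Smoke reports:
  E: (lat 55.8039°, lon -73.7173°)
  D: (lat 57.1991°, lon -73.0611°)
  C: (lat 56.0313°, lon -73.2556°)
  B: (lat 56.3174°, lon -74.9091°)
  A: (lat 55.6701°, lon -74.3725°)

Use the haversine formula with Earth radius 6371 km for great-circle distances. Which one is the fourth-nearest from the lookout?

A

Distances from the lookout ((lat 56.1609°, lon -74.0675°)):
E: 45.3 km
C: 52.4 km
B: 54.8 km
A: 57.8 km
D: 130.8 km
The fourth-nearest is A at 57.8 km.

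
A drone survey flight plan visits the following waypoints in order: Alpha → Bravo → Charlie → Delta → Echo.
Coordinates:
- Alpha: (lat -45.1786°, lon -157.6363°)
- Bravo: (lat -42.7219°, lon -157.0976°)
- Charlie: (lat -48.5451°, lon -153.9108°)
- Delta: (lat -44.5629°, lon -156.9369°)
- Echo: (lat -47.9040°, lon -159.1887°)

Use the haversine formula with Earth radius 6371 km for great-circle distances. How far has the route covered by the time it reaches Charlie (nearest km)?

Leg distances:
Alpha→Bravo: 276.6 km  (cumulative 276.6 km)
Bravo→Charlie: 693.1 km  (cumulative 969.7 km)
Cumulative distance at Charlie ≈ 970 km.

970 km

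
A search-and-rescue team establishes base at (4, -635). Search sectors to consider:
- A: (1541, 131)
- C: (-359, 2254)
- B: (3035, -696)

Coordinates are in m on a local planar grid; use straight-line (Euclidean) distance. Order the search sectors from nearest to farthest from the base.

Distances from the base:
A (1541, 131): 1717.3 m
C (-359, 2254): 2911.7 m
B (3035, -696): 3031.6 m

A, C, B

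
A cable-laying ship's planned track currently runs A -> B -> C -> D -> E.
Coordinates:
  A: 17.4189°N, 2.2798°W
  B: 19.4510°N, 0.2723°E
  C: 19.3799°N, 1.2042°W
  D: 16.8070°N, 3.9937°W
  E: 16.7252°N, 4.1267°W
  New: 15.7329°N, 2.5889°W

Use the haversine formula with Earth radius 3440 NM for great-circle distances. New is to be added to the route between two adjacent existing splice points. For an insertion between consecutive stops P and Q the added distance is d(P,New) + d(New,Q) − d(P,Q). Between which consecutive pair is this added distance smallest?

between C and D

Added distance for inserting New between each consecutive pair:
A–B: 189.8 NM
B–C: 426.0 NM
C–D: 114.6 NM
D–E: 201.2 NM
Smallest added distance is 114.6 NM, inserting between C and D.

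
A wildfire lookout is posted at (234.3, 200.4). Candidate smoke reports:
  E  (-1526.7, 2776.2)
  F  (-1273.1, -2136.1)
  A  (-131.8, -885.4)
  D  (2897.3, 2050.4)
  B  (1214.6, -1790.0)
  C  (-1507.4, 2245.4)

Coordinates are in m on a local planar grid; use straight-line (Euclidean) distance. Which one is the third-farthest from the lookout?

F

Distance to each, sorted:
D: 3242.5 m
E: 3120.2 m
F: 2780.6 m
C: 2686.2 m
B: 2218.7 m
A: 1145.9 m
The third-farthest is F at 2780.6 m.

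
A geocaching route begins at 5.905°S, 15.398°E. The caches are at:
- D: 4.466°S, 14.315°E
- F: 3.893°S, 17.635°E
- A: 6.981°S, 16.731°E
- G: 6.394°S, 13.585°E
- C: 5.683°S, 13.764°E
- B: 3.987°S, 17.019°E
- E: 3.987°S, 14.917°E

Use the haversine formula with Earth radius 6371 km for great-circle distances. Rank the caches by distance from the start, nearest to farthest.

Distances from the start:
C 5.683°S, 13.764°E: 182.4 km
A 6.981°S, 16.731°E: 189.8 km
D 4.466°S, 14.315°E: 200.0 km
G 6.394°S, 13.585°E: 207.7 km
E 3.987°S, 14.917°E: 219.8 km
B 3.987°S, 17.019°E: 278.8 km
F 3.893°S, 17.635°E: 333.9 km

C, A, D, G, E, B, F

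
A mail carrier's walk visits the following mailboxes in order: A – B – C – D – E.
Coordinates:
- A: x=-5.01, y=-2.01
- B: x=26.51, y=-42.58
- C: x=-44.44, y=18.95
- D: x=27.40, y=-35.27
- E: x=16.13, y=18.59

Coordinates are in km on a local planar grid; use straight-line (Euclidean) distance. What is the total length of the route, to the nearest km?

Leg distances:
A→B: 51.4 km  (cumulative 51.4 km)
B→C: 93.9 km  (cumulative 145.3 km)
C→D: 90.0 km  (cumulative 235.3 km)
D→E: 55.0 km  (cumulative 290.3 km)
Total route length ≈ 290 km.

290 km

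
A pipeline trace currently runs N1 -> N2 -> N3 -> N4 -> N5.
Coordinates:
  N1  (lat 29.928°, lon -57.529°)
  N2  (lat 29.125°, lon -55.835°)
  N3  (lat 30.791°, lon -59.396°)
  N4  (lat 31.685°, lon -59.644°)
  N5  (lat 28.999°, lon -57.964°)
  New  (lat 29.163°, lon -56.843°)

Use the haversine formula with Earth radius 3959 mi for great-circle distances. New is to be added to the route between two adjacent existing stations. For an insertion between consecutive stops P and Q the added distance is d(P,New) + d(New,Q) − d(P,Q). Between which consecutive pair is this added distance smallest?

Added distance for inserting New between each consecutive pair:
N1–N2: 12.0 mi
N2–N3: 8.4 mi
N3–N4: 367.5 mi
N4–N5: 99.0 mi
Smallest added distance is 8.4 mi, inserting between N2 and N3.

between N2 and N3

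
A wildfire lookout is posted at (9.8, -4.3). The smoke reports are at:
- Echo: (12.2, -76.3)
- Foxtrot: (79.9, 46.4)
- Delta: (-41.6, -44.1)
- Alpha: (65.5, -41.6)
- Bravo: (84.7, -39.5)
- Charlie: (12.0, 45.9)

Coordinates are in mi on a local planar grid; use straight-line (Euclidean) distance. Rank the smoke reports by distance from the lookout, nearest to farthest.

Distance from the lookout at (9.8, -4.3) to each:
Charlie (12.0, 45.9): 50.2 mi
Delta (-41.6, -44.1): 65.0 mi
Alpha (65.5, -41.6): 67.0 mi
Echo (12.2, -76.3): 72.0 mi
Bravo (84.7, -39.5): 82.8 mi
Foxtrot (79.9, 46.4): 86.5 mi

Charlie, Delta, Alpha, Echo, Bravo, Foxtrot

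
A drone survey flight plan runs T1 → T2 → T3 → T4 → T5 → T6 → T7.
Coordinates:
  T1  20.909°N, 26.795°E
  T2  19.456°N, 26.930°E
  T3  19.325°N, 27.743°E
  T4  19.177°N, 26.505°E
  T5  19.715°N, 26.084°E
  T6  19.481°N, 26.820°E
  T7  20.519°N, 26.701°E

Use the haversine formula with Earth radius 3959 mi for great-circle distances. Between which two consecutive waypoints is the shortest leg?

Leg distances:
T1→T2: 100.8 mi
T2→T3: 53.8 mi
T3→T4: 81.4 mi
T4→T5: 46.2 mi
T5→T6: 50.6 mi
T6→T7: 72.1 mi
The shortest leg is T4–T5 at 46.2 mi.

T4–T5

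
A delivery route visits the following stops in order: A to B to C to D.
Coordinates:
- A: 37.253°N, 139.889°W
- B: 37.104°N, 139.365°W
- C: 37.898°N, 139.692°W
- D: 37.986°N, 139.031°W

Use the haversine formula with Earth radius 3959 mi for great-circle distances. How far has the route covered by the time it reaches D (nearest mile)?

Leg distances:
A→B: 30.6 mi  (cumulative 30.6 mi)
B→C: 57.7 mi  (cumulative 88.3 mi)
C→D: 36.5 mi  (cumulative 124.9 mi)
Cumulative distance at D ≈ 125 mi.

125 mi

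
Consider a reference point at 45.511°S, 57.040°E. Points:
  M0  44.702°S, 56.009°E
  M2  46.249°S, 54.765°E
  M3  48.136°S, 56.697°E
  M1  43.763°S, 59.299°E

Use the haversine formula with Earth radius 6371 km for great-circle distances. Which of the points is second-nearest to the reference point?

M2

Distance to each, sorted:
M0: 121.0 km
M2: 194.3 km
M1: 264.0 km
M3: 293.1 km
The second-nearest is M2 at 194.3 km.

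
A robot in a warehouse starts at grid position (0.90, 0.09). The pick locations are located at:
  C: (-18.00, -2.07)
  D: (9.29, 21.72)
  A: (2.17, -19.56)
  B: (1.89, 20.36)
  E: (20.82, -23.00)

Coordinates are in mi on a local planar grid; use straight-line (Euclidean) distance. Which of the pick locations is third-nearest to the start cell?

B

Distance to each, sorted:
C: 19.0 mi
A: 19.7 mi
B: 20.3 mi
D: 23.2 mi
E: 30.5 mi
The third-nearest is B at 20.3 mi.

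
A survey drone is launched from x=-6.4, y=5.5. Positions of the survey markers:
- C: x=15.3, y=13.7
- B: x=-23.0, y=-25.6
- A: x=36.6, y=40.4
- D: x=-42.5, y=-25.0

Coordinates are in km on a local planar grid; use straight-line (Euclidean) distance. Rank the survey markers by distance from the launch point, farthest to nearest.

A, D, B, C

Distances from the launch point:
A x=36.6, y=40.4: 55.4 km
D x=-42.5, y=-25.0: 47.3 km
B x=-23.0, y=-25.6: 35.3 km
C x=15.3, y=13.7: 23.2 km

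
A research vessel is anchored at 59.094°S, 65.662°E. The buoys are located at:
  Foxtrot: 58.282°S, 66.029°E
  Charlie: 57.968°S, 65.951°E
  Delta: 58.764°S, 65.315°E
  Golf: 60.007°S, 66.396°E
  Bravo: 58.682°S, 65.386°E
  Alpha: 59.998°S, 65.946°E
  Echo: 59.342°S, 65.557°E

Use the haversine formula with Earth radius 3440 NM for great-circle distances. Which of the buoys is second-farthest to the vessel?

Golf

Distances from the vessel (59.094°S, 65.662°E):
Charlie: 68.2 NM
Golf: 59.2 NM
Alpha: 55.0 NM
Foxtrot: 50.1 NM
Bravo: 26.2 NM
Delta: 22.5 NM
Echo: 15.2 NM
The second-farthest is Golf at 59.2 NM.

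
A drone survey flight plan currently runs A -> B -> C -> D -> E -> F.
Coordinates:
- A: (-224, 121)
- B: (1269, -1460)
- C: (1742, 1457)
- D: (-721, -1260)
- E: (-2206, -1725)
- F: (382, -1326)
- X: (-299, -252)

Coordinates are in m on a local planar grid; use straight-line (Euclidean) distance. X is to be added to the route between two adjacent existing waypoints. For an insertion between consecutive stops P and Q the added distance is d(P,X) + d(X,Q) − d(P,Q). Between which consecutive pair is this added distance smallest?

between C and D

Added distance for inserting X between each consecutive pair:
A–B: 185.3 m
B–C: 1686.3 m
C–D: 87.6 m
D–E: 1946.3 m
E–F: 1062.8 m
Smallest added distance is 87.6 m, inserting between C and D.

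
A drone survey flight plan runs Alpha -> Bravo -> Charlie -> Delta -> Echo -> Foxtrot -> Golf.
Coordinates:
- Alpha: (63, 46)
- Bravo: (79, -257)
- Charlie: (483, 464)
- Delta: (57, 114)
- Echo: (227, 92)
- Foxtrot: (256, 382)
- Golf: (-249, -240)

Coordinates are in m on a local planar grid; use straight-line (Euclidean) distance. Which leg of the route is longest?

Leg distances:
Alpha→Bravo: 303.4 m
Bravo→Charlie: 826.5 m
Charlie→Delta: 551.3 m
Delta→Echo: 171.4 m
Echo→Foxtrot: 291.4 m
Foxtrot→Golf: 801.2 m
The longest leg is Bravo–Charlie at 826.5 m.

Bravo–Charlie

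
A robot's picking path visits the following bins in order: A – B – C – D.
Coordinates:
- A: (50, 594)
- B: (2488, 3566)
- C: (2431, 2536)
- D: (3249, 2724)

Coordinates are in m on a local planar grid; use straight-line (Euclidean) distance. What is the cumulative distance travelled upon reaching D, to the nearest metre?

5715 m

Leg distances:
A→B: 3844.0 m  (cumulative 3844.0 m)
B→C: 1031.6 m  (cumulative 4875.6 m)
C→D: 839.3 m  (cumulative 5714.9 m)
Cumulative distance at D ≈ 5715 m.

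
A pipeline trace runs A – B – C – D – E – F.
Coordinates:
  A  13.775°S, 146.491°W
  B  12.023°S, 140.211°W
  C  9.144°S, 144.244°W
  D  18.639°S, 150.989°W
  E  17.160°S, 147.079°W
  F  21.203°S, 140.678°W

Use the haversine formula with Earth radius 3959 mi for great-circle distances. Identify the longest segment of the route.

C–D

Leg distances:
A→B: 439.9 mi
B→C: 338.5 mi
C→D: 796.6 mi
D→E: 276.6 mi
E→F: 502.4 mi
The longest leg is C–D at 796.6 mi.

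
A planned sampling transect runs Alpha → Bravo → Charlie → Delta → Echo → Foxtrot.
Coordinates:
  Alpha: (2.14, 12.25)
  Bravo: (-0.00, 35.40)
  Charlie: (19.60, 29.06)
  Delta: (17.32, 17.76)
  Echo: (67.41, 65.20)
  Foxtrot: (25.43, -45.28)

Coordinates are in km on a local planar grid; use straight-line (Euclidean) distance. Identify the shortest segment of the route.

Charlie–Delta

Leg distances:
Alpha→Bravo: 23.2 km
Bravo→Charlie: 20.6 km
Charlie→Delta: 11.5 km
Delta→Echo: 69.0 km
Echo→Foxtrot: 118.2 km
The shortest leg is Charlie–Delta at 11.5 km.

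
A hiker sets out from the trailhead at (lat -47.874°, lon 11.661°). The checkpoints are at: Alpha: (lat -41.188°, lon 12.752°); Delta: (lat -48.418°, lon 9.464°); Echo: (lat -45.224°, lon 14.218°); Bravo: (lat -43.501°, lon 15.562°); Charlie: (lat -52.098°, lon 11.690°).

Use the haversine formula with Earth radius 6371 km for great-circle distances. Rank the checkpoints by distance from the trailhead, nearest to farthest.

Computing each great-circle distance from (lat -47.874°, lon 11.661°):
Delta (lat -48.418°, lon 9.464°): 173.9 km
Echo (lat -45.224°, lon 14.218°): 353.6 km
Charlie (lat -52.098°, lon 11.690°): 469.7 km
Bravo (lat -43.501°, lon 15.562°): 572.8 km
Alpha (lat -41.188°, lon 12.752°): 748.4 km

Delta, Echo, Charlie, Bravo, Alpha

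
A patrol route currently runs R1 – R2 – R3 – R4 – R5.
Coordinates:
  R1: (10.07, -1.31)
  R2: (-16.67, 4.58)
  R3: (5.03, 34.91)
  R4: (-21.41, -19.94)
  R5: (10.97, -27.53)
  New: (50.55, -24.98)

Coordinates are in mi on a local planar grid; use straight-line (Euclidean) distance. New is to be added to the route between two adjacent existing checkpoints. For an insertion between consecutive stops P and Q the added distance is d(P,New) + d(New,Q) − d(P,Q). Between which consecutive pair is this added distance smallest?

between R4 and R5

Added distance for inserting New between each consecutive pair:
R1–R2: 92.9 mi
R2–R3: 111.4 mi
R3–R4: 86.5 mi
R4–R5: 78.5 mi
Smallest added distance is 78.5 mi, inserting between R4 and R5.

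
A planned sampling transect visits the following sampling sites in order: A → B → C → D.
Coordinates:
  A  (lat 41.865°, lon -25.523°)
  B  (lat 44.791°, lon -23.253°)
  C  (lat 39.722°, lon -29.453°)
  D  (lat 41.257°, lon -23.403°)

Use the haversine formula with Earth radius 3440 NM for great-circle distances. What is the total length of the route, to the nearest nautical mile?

Leg distances:
A→B: 201.7 NM  (cumulative 201.7 NM)
B→C: 410.3 NM  (cumulative 612.0 NM)
C→D: 291.1 NM  (cumulative 903.1 NM)
Total route length ≈ 903 NM.

903 NM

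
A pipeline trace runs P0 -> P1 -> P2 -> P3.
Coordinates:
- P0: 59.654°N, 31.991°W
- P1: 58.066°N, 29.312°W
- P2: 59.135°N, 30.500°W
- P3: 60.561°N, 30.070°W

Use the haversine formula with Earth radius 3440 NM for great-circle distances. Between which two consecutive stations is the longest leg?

P0–P1

Leg distances:
P0→P1: 126.5 NM
P1→P2: 74.2 NM
P2→P3: 86.6 NM
The longest leg is P0–P1 at 126.5 NM.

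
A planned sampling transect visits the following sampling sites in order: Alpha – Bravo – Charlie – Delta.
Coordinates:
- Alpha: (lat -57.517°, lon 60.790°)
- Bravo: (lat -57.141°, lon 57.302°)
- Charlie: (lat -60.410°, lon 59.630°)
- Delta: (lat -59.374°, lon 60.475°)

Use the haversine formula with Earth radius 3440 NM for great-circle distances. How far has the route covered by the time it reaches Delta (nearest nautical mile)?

392 NM

Leg distances:
Alpha→Bravo: 115.3 NM  (cumulative 115.3 NM)
Bravo→Charlie: 209.2 NM  (cumulative 324.4 NM)
Charlie→Delta: 67.2 NM  (cumulative 391.7 NM)
Cumulative distance at Delta ≈ 392 NM.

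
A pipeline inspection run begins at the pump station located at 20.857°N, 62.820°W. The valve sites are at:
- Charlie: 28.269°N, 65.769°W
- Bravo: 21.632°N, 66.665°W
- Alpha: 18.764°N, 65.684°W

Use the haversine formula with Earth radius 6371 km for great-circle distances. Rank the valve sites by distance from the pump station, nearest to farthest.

Distance from the pump station at 20.857°N, 62.820°W to each:
Alpha 18.764°N, 65.684°W: 379.4 km
Bravo 21.632°N, 66.665°W: 407.7 km
Charlie 28.269°N, 65.769°W: 876.4 km

Alpha, Bravo, Charlie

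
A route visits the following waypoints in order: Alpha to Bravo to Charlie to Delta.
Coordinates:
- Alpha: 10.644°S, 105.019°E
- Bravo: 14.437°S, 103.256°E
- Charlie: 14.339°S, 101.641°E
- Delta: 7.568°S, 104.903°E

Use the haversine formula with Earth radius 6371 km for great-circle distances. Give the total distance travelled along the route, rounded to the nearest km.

Leg distances:
Alpha→Bravo: 463.1 km  (cumulative 463.1 km)
Bravo→Charlie: 174.3 km  (cumulative 637.4 km)
Charlie→Delta: 832.8 km  (cumulative 1470.2 km)
Total route length ≈ 1470 km.

1470 km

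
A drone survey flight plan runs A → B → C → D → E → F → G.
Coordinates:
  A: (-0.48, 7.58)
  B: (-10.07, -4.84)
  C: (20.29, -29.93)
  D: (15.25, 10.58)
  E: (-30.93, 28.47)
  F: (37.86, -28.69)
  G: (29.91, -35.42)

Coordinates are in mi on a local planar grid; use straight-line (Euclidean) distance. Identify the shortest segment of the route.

F–G

Leg distances:
A→B: 15.7 mi
B→C: 39.4 mi
C→D: 40.8 mi
D→E: 49.5 mi
E→F: 89.4 mi
F→G: 10.4 mi
The shortest leg is F–G at 10.4 mi.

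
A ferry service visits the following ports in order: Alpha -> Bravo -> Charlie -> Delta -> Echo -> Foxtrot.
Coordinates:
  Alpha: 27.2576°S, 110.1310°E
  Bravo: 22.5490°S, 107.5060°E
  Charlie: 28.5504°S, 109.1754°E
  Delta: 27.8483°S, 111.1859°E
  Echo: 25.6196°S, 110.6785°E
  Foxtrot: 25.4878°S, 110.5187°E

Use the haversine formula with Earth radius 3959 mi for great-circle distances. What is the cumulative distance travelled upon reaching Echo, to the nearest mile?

Leg distances:
Alpha→Bravo: 364.5 mi  (cumulative 364.5 mi)
Bravo→Charlie: 427.5 mi  (cumulative 792.1 mi)
Charlie→Delta: 131.7 mi  (cumulative 923.8 mi)
Delta→Echo: 157.1 mi  (cumulative 1080.9 mi)
Cumulative distance at Echo ≈ 1081 mi.

1081 mi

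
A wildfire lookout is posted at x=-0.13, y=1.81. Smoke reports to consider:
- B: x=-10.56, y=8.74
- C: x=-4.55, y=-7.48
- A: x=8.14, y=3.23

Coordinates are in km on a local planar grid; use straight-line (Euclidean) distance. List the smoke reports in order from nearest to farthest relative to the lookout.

Distance from the lookout at x=-0.13, y=1.81 to each:
A x=8.14, y=3.23: 8.4 km
C x=-4.55, y=-7.48: 10.3 km
B x=-10.56, y=8.74: 12.5 km

A, C, B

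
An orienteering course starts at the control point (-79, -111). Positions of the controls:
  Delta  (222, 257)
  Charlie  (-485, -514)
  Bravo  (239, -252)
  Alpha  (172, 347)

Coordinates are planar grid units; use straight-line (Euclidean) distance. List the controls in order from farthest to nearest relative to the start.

Distances from the start:
Charlie (-485, -514): 572.1
Alpha (172, 347): 522.3
Delta (222, 257): 475.4
Bravo (239, -252): 347.9

Charlie, Alpha, Delta, Bravo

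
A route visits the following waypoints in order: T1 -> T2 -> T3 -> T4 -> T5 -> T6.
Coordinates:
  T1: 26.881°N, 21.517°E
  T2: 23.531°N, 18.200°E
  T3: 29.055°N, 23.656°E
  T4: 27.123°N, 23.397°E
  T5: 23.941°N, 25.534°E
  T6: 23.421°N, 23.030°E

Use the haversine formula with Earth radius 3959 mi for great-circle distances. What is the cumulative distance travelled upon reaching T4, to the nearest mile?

Leg distances:
T1→T2: 310.7 mi  (cumulative 310.7 mi)
T2→T3: 509.7 mi  (cumulative 820.4 mi)
T3→T4: 134.4 mi  (cumulative 954.8 mi)
Cumulative distance at T4 ≈ 955 mi.

955 mi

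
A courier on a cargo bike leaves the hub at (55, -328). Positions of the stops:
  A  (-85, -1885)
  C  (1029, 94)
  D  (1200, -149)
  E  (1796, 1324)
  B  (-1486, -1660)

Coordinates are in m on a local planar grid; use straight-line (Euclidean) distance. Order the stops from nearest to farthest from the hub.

Distances from the hub:
C (1029, 94): 1061.5 m
D (1200, -149): 1158.9 m
A (-85, -1885): 1563.3 m
B (-1486, -1660): 2036.9 m
E (1796, 1324): 2400.0 m

C, D, A, B, E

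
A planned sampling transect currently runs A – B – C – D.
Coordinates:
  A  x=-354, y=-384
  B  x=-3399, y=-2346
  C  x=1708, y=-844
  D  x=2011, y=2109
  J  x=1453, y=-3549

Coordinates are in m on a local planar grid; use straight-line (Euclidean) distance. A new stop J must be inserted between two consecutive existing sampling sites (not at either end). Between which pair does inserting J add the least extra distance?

between B and C

Added distance for inserting J between each consecutive pair:
A–B: 5021.1 m
B–C: 2392.6 m
C–D: 5433.9 m
Smallest added distance is 2392.6 m, inserting between B and C.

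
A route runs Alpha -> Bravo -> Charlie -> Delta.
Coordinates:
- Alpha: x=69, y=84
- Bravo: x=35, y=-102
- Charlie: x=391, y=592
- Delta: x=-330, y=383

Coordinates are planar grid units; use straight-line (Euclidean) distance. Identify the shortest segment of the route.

Leg distances:
Alpha→Bravo: 189.1
Bravo→Charlie: 780.0
Charlie→Delta: 750.7
The shortest leg is Alpha–Bravo at 189.1.

Alpha–Bravo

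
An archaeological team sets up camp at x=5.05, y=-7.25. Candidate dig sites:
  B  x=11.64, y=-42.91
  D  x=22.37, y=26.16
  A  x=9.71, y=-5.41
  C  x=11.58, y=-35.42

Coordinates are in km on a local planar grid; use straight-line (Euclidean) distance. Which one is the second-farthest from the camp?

Distances from the camp (x=5.05, y=-7.25):
D: 37.6 km
B: 36.3 km
C: 28.9 km
A: 5.0 km
The second-farthest is B at 36.3 km.

B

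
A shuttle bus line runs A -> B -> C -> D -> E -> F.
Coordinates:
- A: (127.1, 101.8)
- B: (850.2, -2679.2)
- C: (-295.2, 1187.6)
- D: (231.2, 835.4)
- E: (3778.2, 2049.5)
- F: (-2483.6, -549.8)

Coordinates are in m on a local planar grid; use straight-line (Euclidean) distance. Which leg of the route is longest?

Leg distances:
A→B: 2873.5 m
B→C: 4032.9 m
C→D: 633.4 m
D→E: 3749.0 m
E→F: 6779.9 m
The longest leg is E–F at 6779.9 m.

E–F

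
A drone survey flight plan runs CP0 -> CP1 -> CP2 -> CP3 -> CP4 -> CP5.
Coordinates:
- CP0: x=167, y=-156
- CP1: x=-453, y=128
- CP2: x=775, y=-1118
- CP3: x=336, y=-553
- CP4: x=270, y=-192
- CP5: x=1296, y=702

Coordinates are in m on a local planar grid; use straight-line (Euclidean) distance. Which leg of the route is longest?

CP1–CP2

Leg distances:
CP0→CP1: 682.0 m
CP1→CP2: 1749.4 m
CP2→CP3: 715.5 m
CP3→CP4: 367.0 m
CP4→CP5: 1360.8 m
The longest leg is CP1–CP2 at 1749.4 m.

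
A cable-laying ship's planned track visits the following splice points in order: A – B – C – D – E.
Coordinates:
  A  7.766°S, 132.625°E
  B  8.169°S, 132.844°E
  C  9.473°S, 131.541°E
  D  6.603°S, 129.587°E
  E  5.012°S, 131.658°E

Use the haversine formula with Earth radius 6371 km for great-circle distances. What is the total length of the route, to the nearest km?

Leg distances:
A→B: 50.9 km  (cumulative 50.9 km)
B→C: 203.8 km  (cumulative 254.7 km)
C→D: 384.9 km  (cumulative 639.5 km)
D→E: 289.5 km  (cumulative 929.0 km)
Total route length ≈ 929 km.

929 km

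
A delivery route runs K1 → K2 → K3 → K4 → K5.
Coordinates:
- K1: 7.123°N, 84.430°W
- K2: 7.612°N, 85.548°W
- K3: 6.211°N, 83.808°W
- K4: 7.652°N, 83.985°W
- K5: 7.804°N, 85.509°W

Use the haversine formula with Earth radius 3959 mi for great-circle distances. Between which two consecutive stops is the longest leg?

K2–K3

Leg distances:
K1→K2: 83.7 mi
K2→K3: 153.7 mi
K3→K4: 100.3 mi
K4→K5: 104.9 mi
The longest leg is K2–K3 at 153.7 mi.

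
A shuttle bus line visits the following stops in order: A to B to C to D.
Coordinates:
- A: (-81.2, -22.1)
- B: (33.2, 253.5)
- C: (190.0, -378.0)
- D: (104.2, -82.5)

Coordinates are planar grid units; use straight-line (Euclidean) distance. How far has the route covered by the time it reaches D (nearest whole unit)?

1257

Leg distances:
A→B: 298.4  (cumulative 298.4)
B→C: 650.7  (cumulative 949.1)
C→D: 307.7  (cumulative 1256.8)
Cumulative distance at D ≈ 1257.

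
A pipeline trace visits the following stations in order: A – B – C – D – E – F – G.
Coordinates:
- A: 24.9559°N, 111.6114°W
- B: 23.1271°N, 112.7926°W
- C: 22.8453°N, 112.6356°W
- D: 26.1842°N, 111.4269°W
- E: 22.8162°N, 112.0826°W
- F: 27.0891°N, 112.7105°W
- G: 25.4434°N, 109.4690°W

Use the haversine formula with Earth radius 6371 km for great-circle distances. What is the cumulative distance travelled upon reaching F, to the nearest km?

Leg distances:
A→B: 236.1 km  (cumulative 236.1 km)
B→C: 35.2 km  (cumulative 271.3 km)
C→D: 390.9 km  (cumulative 662.2 km)
D→E: 380.3 km  (cumulative 1042.5 km)
E→F: 479.3 km  (cumulative 1521.8 km)
Cumulative distance at F ≈ 1522 km.

1522 km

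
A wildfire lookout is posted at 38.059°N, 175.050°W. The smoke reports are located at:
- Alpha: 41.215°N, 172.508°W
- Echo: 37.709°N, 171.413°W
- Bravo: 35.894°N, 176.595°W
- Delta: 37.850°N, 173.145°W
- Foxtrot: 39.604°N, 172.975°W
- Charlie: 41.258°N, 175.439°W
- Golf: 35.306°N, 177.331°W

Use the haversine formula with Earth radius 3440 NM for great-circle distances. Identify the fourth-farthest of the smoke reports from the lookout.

Echo

Distance to each, sorted:
Alpha: 222.9 NM
Golf: 198.4 NM
Charlie: 192.9 NM
Echo: 173.6 NM
Bravo: 149.6 NM
Foxtrot: 134.2 NM
Delta: 91.1 NM
The fourth-farthest is Echo at 173.6 NM.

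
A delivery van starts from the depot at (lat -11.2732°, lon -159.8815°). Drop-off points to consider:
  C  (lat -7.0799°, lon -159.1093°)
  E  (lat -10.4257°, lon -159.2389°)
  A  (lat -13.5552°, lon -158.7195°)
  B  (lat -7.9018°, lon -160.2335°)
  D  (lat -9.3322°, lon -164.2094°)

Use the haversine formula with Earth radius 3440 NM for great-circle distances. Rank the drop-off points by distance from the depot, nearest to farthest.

E, A, B, C, D

Distances from the depot:
E (lat -10.4257°, lon -159.2389°): 63.4 NM
A (lat -13.5552°, lon -158.7195°): 153.0 NM
B (lat -7.9018°, lon -160.2335°): 203.5 NM
C (lat -7.0799°, lon -159.1093°): 255.9 NM
D (lat -9.3322°, lon -164.2094°): 280.9 NM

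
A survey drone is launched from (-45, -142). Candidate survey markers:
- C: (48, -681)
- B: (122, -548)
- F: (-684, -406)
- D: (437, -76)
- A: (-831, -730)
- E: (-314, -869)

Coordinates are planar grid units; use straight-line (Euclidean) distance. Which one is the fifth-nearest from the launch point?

Distances from the launch point ((-45, -142)):
B: 439.0
D: 486.5
C: 547.0
F: 691.4
E: 775.2
A: 981.6
The fifth-nearest is E at 775.2.

E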